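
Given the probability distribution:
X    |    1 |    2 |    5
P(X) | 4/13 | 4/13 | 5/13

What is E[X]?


E[X] = Σ x·P(X=x)
= (1)×(4/13) + (2)×(4/13) + (5)×(5/13)
= 37/13

E[X] = 37/13


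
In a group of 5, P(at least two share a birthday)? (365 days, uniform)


P(all different) = Π(365-i)/365 for i=0..4
= 0.972864
P(match) = 1 - 0.972864 = 0.027136

P ≈ 0.0271 ≈ 2.71%


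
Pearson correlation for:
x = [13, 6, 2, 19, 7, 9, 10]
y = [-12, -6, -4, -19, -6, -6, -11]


n=7, Σx=66, Σy=-64, Σxy=-767, Σx²=800, Σy²=750
r = (7×(-767) - 66×(-64))/√((7×800 - 66²)(7×750 - (-64)²))
= -1145/√(1244×1154) = -1145/√1435576 ≈ -1145/1198.1552 ≈ -0.9556

r ≈ -0.9556


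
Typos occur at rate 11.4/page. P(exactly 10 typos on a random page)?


Poisson(λ=11.4): P(X=10) = e^(-λ)×λ^k/k!
= e^(-11.4) × 11.4^10 / 10!
≈ 1.119548484e-05 × 37072213141.2 / 3628800 ≈ 0.114374

P(X=10) ≈ 0.114374 ≈ 11.44%


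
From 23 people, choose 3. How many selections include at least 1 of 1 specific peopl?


Complement: C(23,3) - C(22,3) = 1771 - 1540 = 231

231


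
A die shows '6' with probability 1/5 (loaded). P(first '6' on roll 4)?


Geometric: P(X=4) = (1-p)^(k-1)×p = (4/5)^3×1/5 = 64/625

P(X=4) = 64/625 ≈ 10.24%


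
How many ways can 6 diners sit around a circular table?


Circular arrangements of 6 distinct objects: fix one position to break rotational symmetry.
(n-1)! = 5! = 120

120


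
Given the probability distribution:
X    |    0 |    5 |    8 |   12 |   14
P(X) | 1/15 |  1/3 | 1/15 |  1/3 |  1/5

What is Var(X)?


E[X] = 9
E[X²] = 499/5
Var(X) = E[X²] - (E[X])² = 499/5 - 81 = 94/5

Var(X) = 94/5 ≈ 18.8000


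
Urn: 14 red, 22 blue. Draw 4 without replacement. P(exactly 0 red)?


Hypergeometric: C(14,0)×C(22,4)/C(36,4)
= 1×7315/58905 = 19/153

P(X=0) = 19/153 ≈ 12.42%


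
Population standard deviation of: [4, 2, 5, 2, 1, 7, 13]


Mean = 34/7
  (4-34/7)²=36/49
  (2-34/7)²=400/49
  (5-34/7)²=1/49
  (2-34/7)²=400/49
  (1-34/7)²=729/49
  (7-34/7)²=225/49
  (13-34/7)²=3249/49
Σ(x-μ)² = 720/7
σ² = (720/7)/7 = 720/49

σ = √(720/49) ≈ 3.8333


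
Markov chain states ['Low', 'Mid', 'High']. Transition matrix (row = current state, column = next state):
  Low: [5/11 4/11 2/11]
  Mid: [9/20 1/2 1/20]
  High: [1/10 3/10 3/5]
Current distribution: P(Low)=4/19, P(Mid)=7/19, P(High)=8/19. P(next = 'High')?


P(next=High) = Σᵢ P(now=i)×P(i→High)
= 4/19×2/11 + 7/19×1/20 + 8/19×3/5
= 8/209 + 7/380 + 24/95 = 1293/4180

P = 1293/4180 ≈ 0.3093


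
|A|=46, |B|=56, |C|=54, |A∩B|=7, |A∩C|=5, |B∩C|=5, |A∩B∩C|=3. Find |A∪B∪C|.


|A∪B∪C| = 46+56+54-7-5-5+3 = 142

|A∪B∪C| = 142


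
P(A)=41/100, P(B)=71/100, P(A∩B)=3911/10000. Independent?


P(A)×P(B) = 2911/10000
P(A∩B) = 3911/10000
Not equal → NOT independent

No, not independent


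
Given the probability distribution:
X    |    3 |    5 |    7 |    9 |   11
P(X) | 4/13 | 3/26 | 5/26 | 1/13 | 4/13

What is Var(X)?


E[X] = 90/13
E[X²] = 761/13
Var(X) = E[X²] - (E[X])² = 761/13 - 8100/169 = 1793/169

Var(X) = 1793/169 ≈ 10.6095


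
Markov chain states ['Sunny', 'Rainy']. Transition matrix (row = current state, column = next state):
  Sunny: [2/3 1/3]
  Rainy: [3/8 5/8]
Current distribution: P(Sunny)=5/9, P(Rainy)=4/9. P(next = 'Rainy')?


P(next=Rainy) = Σᵢ P(now=i)×P(i→Rainy)
= 5/9×1/3 + 4/9×5/8
= 5/27 + 5/18 = 25/54

P = 25/54 ≈ 0.4630


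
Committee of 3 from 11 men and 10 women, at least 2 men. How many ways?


Count by #men:
  2M,1W: C(11,2)×C(10,1)=550
  3M,0W: C(11,3)×C(10,0)=165
Total = 715

715


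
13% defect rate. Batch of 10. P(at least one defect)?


P(all good) = (87/100)^10 = 24842341419143568849/100000000000000000000
P(≥1 defect) = 75157658580856431151/100000000000000000000

P = 75157658580856431151/100000000000000000000 ≈ 75.16%


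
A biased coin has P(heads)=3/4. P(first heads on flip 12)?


Geometric: P(X=12) = (1-p)^(k-1)×p = (1/4)^11×3/4 = 3/16777216

P(X=12) = 3/16777216 ≈ 0.00%


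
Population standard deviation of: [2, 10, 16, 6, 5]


Mean = 39/5
  (2-39/5)²=841/25
  (10-39/5)²=121/25
  (16-39/5)²=1681/25
  (6-39/5)²=81/25
  (5-39/5)²=196/25
Σ(x-μ)² = 584/5
σ² = (584/5)/5 = 584/25

σ = √(584/25) ≈ 4.8332


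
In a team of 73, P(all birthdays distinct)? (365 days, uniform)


P(all different) = Π(365-i)/365 for i=0..72
= (365/365)×(364/365)×...×(293/365)
= 0.000439

P ≈ 0.0004 ≈ 0.04%


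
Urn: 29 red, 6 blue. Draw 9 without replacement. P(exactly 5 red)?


Hypergeometric: C(29,5)×C(6,4)/C(35,9)
= 118755×15/70607460 = 585/23188

P(X=5) = 585/23188 ≈ 2.52%


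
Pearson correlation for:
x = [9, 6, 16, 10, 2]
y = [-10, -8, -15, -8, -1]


n=5, Σx=43, Σy=-42, Σxy=-460, Σx²=477, Σy²=454
r = (5×(-460) - 43×(-42))/√((5×477 - 43²)(5×454 - (-42)²))
= -494/√(536×506) = -494/√271216 ≈ -494/520.7840 ≈ -0.9486

r ≈ -0.9486


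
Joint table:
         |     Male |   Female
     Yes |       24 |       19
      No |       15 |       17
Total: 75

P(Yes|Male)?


P(Yes|Male) = 24/(24+15) = 24/39 = 8/13

P = 8/13 ≈ 61.54%


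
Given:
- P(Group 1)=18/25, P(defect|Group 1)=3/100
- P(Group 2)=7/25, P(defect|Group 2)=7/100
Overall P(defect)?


P(B) = Σ P(B|Aᵢ)×P(Aᵢ)
  3/100×18/25 = 27/1250
  7/100×7/25 = 49/2500
Sum = 103/2500

P(defect) = 103/2500 ≈ 4.12%


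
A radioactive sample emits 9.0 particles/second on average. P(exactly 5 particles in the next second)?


Poisson(λ=9.0): P(X=5) = e^(-λ)×λ^k/k!
= e^(-9.0) × 9.0^5 / 5!
≈ 0.0001234098041 × 59049 / 120 ≈ 0.060727

P(X=5) ≈ 0.060727 ≈ 6.07%


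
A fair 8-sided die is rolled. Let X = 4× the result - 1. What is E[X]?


E[die] = (1+8)/2 = 9/2
E[X] = 4×9/2 - 1 = 17

E[X] = 17


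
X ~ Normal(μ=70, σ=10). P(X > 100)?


z = (100-70)/10 = 3.0
P(X > 100) = 1 - P(Z ≤ 3.0) = 1 - 0.9987 = 0.0013

P(X > 100) ≈ 0.0013


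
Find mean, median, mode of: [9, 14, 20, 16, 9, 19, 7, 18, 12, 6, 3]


Sorted: [3, 6, 7, 9, 9, 12, 14, 16, 18, 19, 20]
Mean = 133/11
Median = 12
Freq: {9: 2, 14: 1, 20: 1, 16: 1, 19: 1, 7: 1, 18: 1, 12: 1, 6: 1, 3: 1}
Mode: [9]

Mean=133/11, Median=12, Mode=9


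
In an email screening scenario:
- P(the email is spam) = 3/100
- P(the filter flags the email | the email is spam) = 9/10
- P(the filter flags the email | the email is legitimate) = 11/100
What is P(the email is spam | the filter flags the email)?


Using Bayes' theorem:
P(A|B) = P(B|A)·P(A) / P(B)

P(the filter flags the email) = 9/10 × 3/100 + 11/100 × 97/100
= 27/1000 + 1067/10000 = 1337/10000

P(the email is spam|the filter flags the email) = (27/1000) / (1337/10000) = 270/1337

P(the email is spam|the filter flags the email) = 270/1337 ≈ 20.19%


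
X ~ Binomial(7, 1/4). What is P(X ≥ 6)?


P(X ≥ 6) = Σ P(X=i) for i=6..7
P(X=6) = 21/16384
P(X=7) = 1/16384
Sum = 11/8192

P(X ≥ 6) = 11/8192 ≈ 0.13%


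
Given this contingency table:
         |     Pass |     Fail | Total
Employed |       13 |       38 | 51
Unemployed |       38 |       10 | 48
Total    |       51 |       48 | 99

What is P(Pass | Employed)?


P(Pass | Employed) = 13/(13+38) = 13/51

P(Pass|Employed) = 13/51 ≈ 25.49%


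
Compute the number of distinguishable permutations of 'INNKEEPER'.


Letters: 9, freq: {'I': 1, 'N': 2, 'K': 1, 'E': 3, 'P': 1, 'R': 1}
9!/(1!×2!×1!×3!×1!×1!) = 362880/12 = 30240

30240


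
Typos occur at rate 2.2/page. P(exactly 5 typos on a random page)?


Poisson(λ=2.2): P(X=5) = e^(-λ)×λ^k/k!
= e^(-2.2) × 2.2^5 / 5!
≈ 0.1108031584 × 51.53632 / 120 ≈ 0.047587

P(X=5) ≈ 0.047587 ≈ 4.76%


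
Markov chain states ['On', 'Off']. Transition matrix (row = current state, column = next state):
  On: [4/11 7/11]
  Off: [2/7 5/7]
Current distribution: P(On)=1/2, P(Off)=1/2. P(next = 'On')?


P(next=On) = Σᵢ P(now=i)×P(i→On)
= 1/2×4/11 + 1/2×2/7
= 2/11 + 1/7 = 25/77

P = 25/77 ≈ 0.3247


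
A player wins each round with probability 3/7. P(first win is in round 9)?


Geometric: P(X=9) = (1-p)^(k-1)×p = (4/7)^8×3/7 = 196608/40353607

P(X=9) = 196608/40353607 ≈ 0.49%


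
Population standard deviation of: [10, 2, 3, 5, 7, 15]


Mean = 42/6 = 7
  (10-7)²=9
  (2-7)²=25
  (3-7)²=16
  (5-7)²=4
  (7-7)²=0
  (15-7)²=64
Σ(x-μ)² = 118
σ² = 118/6 = 59/3

σ = √(59/3) ≈ 4.4347


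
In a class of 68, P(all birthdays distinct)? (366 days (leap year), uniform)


P(all different) = Π(366-i)/366 for i=0..67
= (366/366)×(365/366)×...×(299/366)
= 0.001299

P ≈ 0.0013 ≈ 0.13%


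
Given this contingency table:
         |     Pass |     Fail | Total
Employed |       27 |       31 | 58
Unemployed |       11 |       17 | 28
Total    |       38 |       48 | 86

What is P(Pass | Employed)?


P(Pass | Employed) = 27/(27+31) = 27/58

P(Pass|Employed) = 27/58 ≈ 46.55%


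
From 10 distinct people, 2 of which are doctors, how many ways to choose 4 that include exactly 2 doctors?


Choose 2 of the 2 doctors and 2 of the other 8 people:
C(2,2)×C(8,2) = 1×28 = 28

28


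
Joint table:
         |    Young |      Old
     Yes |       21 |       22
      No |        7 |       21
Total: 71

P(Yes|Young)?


P(Yes|Young) = 21/(21+7) = 21/28 = 3/4

P = 3/4 ≈ 75.00%


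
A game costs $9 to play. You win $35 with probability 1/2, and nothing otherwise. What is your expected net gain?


E[gain] = (35-9)×1/2 + (-9)×1/2
= 13 - 9/2 = 17/2

Expected net gain = $17/2 ≈ $8.50


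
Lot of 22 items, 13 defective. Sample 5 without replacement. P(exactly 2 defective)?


Hypergeometric: C(13,2)×C(9,3)/C(22,5)
= 78×84/26334 = 52/209

P(X=2) = 52/209 ≈ 24.88%


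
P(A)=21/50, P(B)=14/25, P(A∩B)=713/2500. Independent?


P(A)×P(B) = 147/625
P(A∩B) = 713/2500
Not equal → NOT independent

No, not independent


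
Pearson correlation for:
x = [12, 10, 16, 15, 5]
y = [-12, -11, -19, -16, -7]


n=5, Σx=58, Σy=-65, Σxy=-833, Σx²=750, Σy²=931
r = (5×(-833) - 58×(-65))/√((5×750 - 58²)(5×931 - (-65)²))
= -395/√(386×430) = -395/√165980 ≈ -395/407.4064 ≈ -0.9695

r ≈ -0.9695


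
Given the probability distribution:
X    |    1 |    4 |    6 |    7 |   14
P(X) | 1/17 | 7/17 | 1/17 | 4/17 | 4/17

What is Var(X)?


E[X] = 7
E[X²] = 1129/17
Var(X) = E[X²] - (E[X])² = 1129/17 - 49 = 296/17

Var(X) = 296/17 ≈ 17.4118


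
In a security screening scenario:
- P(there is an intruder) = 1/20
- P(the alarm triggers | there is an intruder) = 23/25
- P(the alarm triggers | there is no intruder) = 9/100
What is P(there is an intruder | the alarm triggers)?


Using Bayes' theorem:
P(A|B) = P(B|A)·P(A) / P(B)

P(the alarm triggers) = 23/25 × 1/20 + 9/100 × 19/20
= 23/500 + 171/2000 = 263/2000

P(there is an intruder|the alarm triggers) = (23/500) / (263/2000) = 92/263

P(there is an intruder|the alarm triggers) = 92/263 ≈ 34.98%


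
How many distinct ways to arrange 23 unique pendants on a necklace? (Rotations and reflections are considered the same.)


Free circular arrangements: rotations and reflections both identified.
(n-1)!/2 = 22!/2 = 1124000727777607680000/2 = 562000363888803840000

562000363888803840000


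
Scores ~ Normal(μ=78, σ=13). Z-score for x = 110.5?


z = (x - μ)/σ = (110.5 - 78)/13 = 2.5

z = 2.5


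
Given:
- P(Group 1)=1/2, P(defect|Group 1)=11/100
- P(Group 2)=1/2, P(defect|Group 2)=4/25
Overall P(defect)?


P(B) = Σ P(B|Aᵢ)×P(Aᵢ)
  11/100×1/2 = 11/200
  4/25×1/2 = 2/25
Sum = 27/200

P(defect) = 27/200 ≈ 13.50%


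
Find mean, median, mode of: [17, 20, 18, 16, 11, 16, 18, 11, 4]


Sorted: [4, 11, 11, 16, 16, 17, 18, 18, 20]
Mean = 131/9
Median = 16
Freq: {17: 1, 20: 1, 18: 2, 16: 2, 11: 2, 4: 1}
Mode: [11, 16, 18]

Mean=131/9, Median=16, Mode=[11, 16, 18]


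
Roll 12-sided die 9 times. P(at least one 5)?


P(no 5)^9 = (11/12)^9 = 2357947691/5159780352
P(≥1) = 1 - 2357947691/5159780352 = 2801832661/5159780352

P = 2801832661/5159780352 ≈ 54.30%


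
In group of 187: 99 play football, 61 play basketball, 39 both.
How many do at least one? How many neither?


|A∪B| = 99+61-39 = 121
Neither = 187-121 = 66

At least one: 121; Neither: 66


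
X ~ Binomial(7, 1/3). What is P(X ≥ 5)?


P(X ≥ 5) = Σ P(X=i) for i=5..7
P(X=5) = 28/729
P(X=6) = 14/2187
P(X=7) = 1/2187
Sum = 11/243

P(X ≥ 5) = 11/243 ≈ 4.53%


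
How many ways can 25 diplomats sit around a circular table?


Circular arrangements of 25 distinct objects: fix one position to break rotational symmetry.
(n-1)! = 24! = 620448401733239439360000

620448401733239439360000


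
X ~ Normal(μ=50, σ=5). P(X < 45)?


z = (45-50)/5 = -1.0
P(Z < -1.0) = 0.1587

P(X < 45) ≈ 0.1587


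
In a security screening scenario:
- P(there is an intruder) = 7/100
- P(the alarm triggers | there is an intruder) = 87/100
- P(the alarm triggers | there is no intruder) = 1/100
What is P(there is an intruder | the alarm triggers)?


Using Bayes' theorem:
P(A|B) = P(B|A)·P(A) / P(B)

P(the alarm triggers) = 87/100 × 7/100 + 1/100 × 93/100
= 609/10000 + 93/10000 = 351/5000

P(there is an intruder|the alarm triggers) = (609/10000) / (351/5000) = 203/234

P(there is an intruder|the alarm triggers) = 203/234 ≈ 86.75%


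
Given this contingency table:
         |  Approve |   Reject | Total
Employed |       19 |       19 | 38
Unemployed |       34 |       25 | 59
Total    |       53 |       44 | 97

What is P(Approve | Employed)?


P(Approve | Employed) = 19/(19+19) = 19/38 = 1/2

P(Approve|Employed) = 1/2 ≈ 50.00%


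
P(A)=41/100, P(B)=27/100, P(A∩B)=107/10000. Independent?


P(A)×P(B) = 1107/10000
P(A∩B) = 107/10000
Not equal → NOT independent

No, not independent


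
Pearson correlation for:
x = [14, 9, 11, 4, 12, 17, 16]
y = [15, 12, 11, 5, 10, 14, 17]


n=7, Σx=83, Σy=84, Σxy=1089, Σx²=1103, Σy²=1100
r = (7×1089 - 83×84)/√((7×1103 - 83²)(7×1100 - 84²))
= 651/√(832×644) = 651/√535808 ≈ 651/731.9891 ≈ 0.8894

r ≈ 0.8894


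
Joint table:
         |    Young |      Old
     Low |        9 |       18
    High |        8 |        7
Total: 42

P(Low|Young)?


P(Low|Young) = 9/(9+8) = 9/17

P = 9/17 ≈ 52.94%


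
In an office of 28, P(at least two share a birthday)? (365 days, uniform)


P(all different) = Π(365-i)/365 for i=0..27
= 0.345539
P(match) = 1 - 0.345539 = 0.654461

P ≈ 0.6545 ≈ 65.45%


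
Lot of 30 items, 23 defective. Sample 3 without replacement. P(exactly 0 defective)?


Hypergeometric: C(23,0)×C(7,3)/C(30,3)
= 1×35/4060 = 1/116

P(X=0) = 1/116 ≈ 0.86%


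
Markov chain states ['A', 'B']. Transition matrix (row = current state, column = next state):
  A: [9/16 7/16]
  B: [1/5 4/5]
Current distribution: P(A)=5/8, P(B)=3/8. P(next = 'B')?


P(next=B) = Σᵢ P(now=i)×P(i→B)
= 5/8×7/16 + 3/8×4/5
= 35/128 + 3/10 = 367/640

P = 367/640 ≈ 0.5734


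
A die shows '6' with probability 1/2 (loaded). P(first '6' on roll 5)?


Geometric: P(X=5) = (1-p)^(k-1)×p = (1/2)^4×1/2 = 1/32

P(X=5) = 1/32 ≈ 3.12%


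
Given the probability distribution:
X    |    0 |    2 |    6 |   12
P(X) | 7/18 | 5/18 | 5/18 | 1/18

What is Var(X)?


E[X] = 26/9
E[X²] = 172/9
Var(X) = E[X²] - (E[X])² = 172/9 - 676/81 = 872/81

Var(X) = 872/81 ≈ 10.7654


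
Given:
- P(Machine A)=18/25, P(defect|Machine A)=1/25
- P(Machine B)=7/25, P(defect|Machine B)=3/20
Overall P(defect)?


P(B) = Σ P(B|Aᵢ)×P(Aᵢ)
  1/25×18/25 = 18/625
  3/20×7/25 = 21/500
Sum = 177/2500

P(defect) = 177/2500 ≈ 7.08%


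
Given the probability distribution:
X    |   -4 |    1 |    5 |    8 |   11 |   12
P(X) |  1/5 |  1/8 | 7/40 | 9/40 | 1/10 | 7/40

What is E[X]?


E[X] = Σ x·P(X=x)
= (-4)×(1/5) + (1)×(1/8) + (5)×(7/40) + (8)×(9/40) + (11)×(1/10) + (12)×(7/40)
= 26/5

E[X] = 26/5


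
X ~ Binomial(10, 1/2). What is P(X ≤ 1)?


P(X ≤ 1) = Σ P(X=i) for i=0..1
P(X=0) = 1/1024
P(X=1) = 5/512
Sum = 11/1024

P(X ≤ 1) = 11/1024 ≈ 1.07%


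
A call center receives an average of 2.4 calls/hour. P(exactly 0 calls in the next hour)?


Poisson(λ=2.4): P(X=0) = e^(-λ)×λ^k/k!
= e^(-2.4) × 2.4^0 / 0!
≈ 0.09071795329 × 1 / 1 ≈ 0.090718

P(X=0) ≈ 0.090718 ≈ 9.07%


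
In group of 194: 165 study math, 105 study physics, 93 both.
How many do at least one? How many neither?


|A∪B| = 165+105-93 = 177
Neither = 194-177 = 17

At least one: 177; Neither: 17


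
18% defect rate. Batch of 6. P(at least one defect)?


P(all good) = (41/50)^6 = 4750104241/15625000000
P(≥1 defect) = 10874895759/15625000000

P = 10874895759/15625000000 ≈ 69.60%


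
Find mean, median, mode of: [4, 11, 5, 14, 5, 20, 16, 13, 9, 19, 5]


Sorted: [4, 5, 5, 5, 9, 11, 13, 14, 16, 19, 20]
Mean = 121/11 = 11
Median = 11
Freq: {4: 1, 11: 1, 5: 3, 14: 1, 20: 1, 16: 1, 13: 1, 9: 1, 19: 1}
Mode: [5]

Mean=11, Median=11, Mode=5


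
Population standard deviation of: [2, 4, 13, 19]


Mean = 38/4 = 19/2
  (2-19/2)²=225/4
  (4-19/2)²=121/4
  (13-19/2)²=49/4
  (19-19/2)²=361/4
Σ(x-μ)² = 189
σ² = 189/4

σ = √(189/4) ≈ 6.8739


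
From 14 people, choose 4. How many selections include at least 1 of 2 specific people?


Complement: C(14,4) - C(12,4) = 1001 - 495 = 506

506


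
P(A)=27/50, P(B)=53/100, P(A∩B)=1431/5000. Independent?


P(A)×P(B) = 1431/5000
P(A∩B) = 1431/5000
Equal ✓ → Independent

Yes, independent


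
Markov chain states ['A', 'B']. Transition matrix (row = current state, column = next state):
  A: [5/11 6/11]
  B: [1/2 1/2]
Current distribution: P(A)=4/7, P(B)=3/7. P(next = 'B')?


P(next=B) = Σᵢ P(now=i)×P(i→B)
= 4/7×6/11 + 3/7×1/2
= 24/77 + 3/14 = 81/154

P = 81/154 ≈ 0.5260


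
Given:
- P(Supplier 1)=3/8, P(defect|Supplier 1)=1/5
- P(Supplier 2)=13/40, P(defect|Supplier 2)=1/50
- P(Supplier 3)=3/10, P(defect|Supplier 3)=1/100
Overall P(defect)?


P(B) = Σ P(B|Aᵢ)×P(Aᵢ)
  1/5×3/8 = 3/40
  1/50×13/40 = 13/2000
  1/100×3/10 = 3/1000
Sum = 169/2000

P(defect) = 169/2000 ≈ 8.45%


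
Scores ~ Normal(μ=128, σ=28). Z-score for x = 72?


z = (x - μ)/σ = (72 - 128)/28 = -2.0

z = -2.0


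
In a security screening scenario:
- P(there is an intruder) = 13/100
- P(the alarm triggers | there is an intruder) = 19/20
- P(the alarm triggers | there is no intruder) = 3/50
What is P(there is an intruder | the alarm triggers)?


Using Bayes' theorem:
P(A|B) = P(B|A)·P(A) / P(B)

P(the alarm triggers) = 19/20 × 13/100 + 3/50 × 87/100
= 247/2000 + 261/5000 = 1757/10000

P(there is an intruder|the alarm triggers) = (247/2000) / (1757/10000) = 1235/1757

P(there is an intruder|the alarm triggers) = 1235/1757 ≈ 70.29%


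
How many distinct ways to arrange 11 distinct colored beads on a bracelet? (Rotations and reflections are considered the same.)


Free circular arrangements: rotations and reflections both identified.
(n-1)!/2 = 10!/2 = 3628800/2 = 1814400

1814400


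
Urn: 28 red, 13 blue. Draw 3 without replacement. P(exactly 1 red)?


Hypergeometric: C(28,1)×C(13,2)/C(41,3)
= 28×78/10660 = 42/205

P(X=1) = 42/205 ≈ 20.49%


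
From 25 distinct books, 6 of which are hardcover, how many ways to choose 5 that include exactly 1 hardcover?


Choose 1 of the 6 hardcovers and 4 of the other 19 books:
C(6,1)×C(19,4) = 6×3876 = 23256

23256


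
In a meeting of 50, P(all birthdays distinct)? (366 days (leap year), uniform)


P(all different) = Π(366-i)/366 for i=0..49
= (366/366)×(365/366)×...×(317/366)
= 0.029927

P ≈ 0.0299 ≈ 2.99%


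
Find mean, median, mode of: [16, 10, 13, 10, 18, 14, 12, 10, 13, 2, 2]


Sorted: [2, 2, 10, 10, 10, 12, 13, 13, 14, 16, 18]
Mean = 120/11
Median = 12
Freq: {16: 1, 10: 3, 13: 2, 18: 1, 14: 1, 12: 1, 2: 2}
Mode: [10]

Mean=120/11, Median=12, Mode=10


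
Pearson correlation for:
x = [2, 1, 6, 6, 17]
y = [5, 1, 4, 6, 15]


n=5, Σx=32, Σy=31, Σxy=326, Σx²=366, Σy²=303
r = (5×326 - 32×31)/√((5×366 - 32²)(5×303 - 31²))
= 638/√(806×554) = 638/√446524 ≈ 638/668.2245 ≈ 0.9548

r ≈ 0.9548


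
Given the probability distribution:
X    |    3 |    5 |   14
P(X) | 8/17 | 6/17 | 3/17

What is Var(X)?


E[X] = 96/17
E[X²] = 810/17
Var(X) = E[X²] - (E[X])² = 810/17 - 9216/289 = 4554/289

Var(X) = 4554/289 ≈ 15.7578


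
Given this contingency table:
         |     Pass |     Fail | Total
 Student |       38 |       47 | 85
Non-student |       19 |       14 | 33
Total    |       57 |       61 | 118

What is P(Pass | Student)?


P(Pass | Student) = 38/(38+47) = 38/85

P(Pass|Student) = 38/85 ≈ 44.71%


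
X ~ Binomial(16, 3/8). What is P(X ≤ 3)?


P(X ≤ 3) = Σ P(X=i) for i=0..3
P(X=0) = 152587890625/281474976710656
P(X=1) = 91552734375/17592186044416
P(X=2) = 823974609375/35184372088832
P(X=3) = 1153564453125/17592186044416
Sum = 26666259765625/281474976710656

P(X ≤ 3) = 26666259765625/281474976710656 ≈ 9.47%


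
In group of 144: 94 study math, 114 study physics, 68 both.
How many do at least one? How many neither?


|A∪B| = 94+114-68 = 140
Neither = 144-140 = 4

At least one: 140; Neither: 4


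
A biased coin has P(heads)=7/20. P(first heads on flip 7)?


Geometric: P(X=7) = (1-p)^(k-1)×p = (13/20)^6×7/20 = 33787663/1280000000

P(X=7) = 33787663/1280000000 ≈ 2.64%


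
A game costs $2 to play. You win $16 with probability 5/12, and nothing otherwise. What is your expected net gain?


E[gain] = (16-2)×5/12 + (-2)×7/12
= 35/6 - 7/6 = 14/3

Expected net gain = $14/3 ≈ $4.67


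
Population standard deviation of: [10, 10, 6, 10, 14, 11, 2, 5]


Mean = 68/8 = 17/2
  (10-17/2)²=9/4
  (10-17/2)²=9/4
  (6-17/2)²=25/4
  (10-17/2)²=9/4
  (14-17/2)²=121/4
  (11-17/2)²=25/4
  (2-17/2)²=169/4
  (5-17/2)²=49/4
Σ(x-μ)² = 104
σ² = 104/8 = 13

σ = √(13) ≈ 3.6056


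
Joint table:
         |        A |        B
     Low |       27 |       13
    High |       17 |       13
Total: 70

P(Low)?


P(Low) = (27+13)/70 = 40/70 = 4/7

P(Low) = 4/7 ≈ 57.14%


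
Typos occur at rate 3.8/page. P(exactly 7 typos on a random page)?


Poisson(λ=3.8): P(X=7) = e^(-λ)×λ^k/k!
= e^(-3.8) × 3.8^7 / 7!
≈ 0.02237077186 × 11441.5582592 / 5040 ≈ 0.050785

P(X=7) ≈ 0.050785 ≈ 5.08%


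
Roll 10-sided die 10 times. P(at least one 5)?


P(no 5)^10 = (9/10)^10 = 3486784401/10000000000
P(≥1) = 1 - 3486784401/10000000000 = 6513215599/10000000000

P = 6513215599/10000000000 ≈ 65.13%


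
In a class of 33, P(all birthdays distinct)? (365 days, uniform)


P(all different) = Π(365-i)/365 for i=0..32
= (365/365)×(364/365)×...×(333/365)
= 0.225028

P ≈ 0.2250 ≈ 22.50%


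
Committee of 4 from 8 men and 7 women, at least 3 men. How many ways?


Count by #men:
  3M,1W: C(8,3)×C(7,1)=392
  4M,0W: C(8,4)×C(7,0)=70
Total = 462

462


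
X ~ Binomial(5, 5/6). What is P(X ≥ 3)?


P(X ≥ 3) = Σ P(X=i) for i=3..5
P(X=3) = 625/3888
P(X=4) = 3125/7776
P(X=5) = 3125/7776
Sum = 625/648

P(X ≥ 3) = 625/648 ≈ 96.45%


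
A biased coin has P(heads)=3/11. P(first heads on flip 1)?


Geometric: P(X=1) = (1-p)^(k-1)×p = (8/11)^0×3/11 = 3/11

P(X=1) = 3/11 ≈ 27.27%


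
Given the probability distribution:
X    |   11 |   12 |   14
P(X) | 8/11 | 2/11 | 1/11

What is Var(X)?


E[X] = 126/11
E[X²] = 132
Var(X) = E[X²] - (E[X])² = 132 - 15876/121 = 96/121

Var(X) = 96/121 ≈ 0.7934


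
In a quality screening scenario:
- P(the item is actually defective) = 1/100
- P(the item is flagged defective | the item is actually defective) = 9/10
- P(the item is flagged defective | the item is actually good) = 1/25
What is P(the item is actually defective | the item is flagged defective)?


Using Bayes' theorem:
P(A|B) = P(B|A)·P(A) / P(B)

P(the item is flagged defective) = 9/10 × 1/100 + 1/25 × 99/100
= 9/1000 + 99/2500 = 243/5000

P(the item is actually defective|the item is flagged defective) = (9/1000) / (243/5000) = 5/27

P(the item is actually defective|the item is flagged defective) = 5/27 ≈ 18.52%


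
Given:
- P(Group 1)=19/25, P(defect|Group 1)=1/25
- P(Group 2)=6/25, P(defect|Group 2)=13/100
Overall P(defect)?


P(B) = Σ P(B|Aᵢ)×P(Aᵢ)
  1/25×19/25 = 19/625
  13/100×6/25 = 39/1250
Sum = 77/1250

P(defect) = 77/1250 ≈ 6.16%


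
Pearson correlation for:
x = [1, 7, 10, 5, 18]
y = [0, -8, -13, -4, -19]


n=5, Σx=41, Σy=-44, Σxy=-548, Σx²=499, Σy²=610
r = (5×(-548) - 41×(-44))/√((5×499 - 41²)(5×610 - (-44)²))
= -936/√(814×1114) = -936/√906796 ≈ -936/952.2584 ≈ -0.9829

r ≈ -0.9829


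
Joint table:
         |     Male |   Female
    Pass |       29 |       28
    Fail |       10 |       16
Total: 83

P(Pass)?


P(Pass) = (29+28)/83 = 57/83

P(Pass) = 57/83 ≈ 68.67%


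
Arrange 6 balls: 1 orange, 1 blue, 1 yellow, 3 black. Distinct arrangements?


6!/(1!×1!×1!×3!) = 120

120


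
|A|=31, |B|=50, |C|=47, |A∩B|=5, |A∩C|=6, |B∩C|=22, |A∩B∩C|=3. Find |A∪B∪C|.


|A∪B∪C| = 31+50+47-5-6-22+3 = 98

|A∪B∪C| = 98


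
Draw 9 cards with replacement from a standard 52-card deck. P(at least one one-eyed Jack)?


P(not a one-eyed Jack) = 50/52 = 25/26
P(none in 9 draws) = (25/26)^9 = 3814697265625/5429503678976
P(≥1 one-eyed Jack) = 1 - 3814697265625/5429503678976 = 1614806413351/5429503678976

P = 1614806413351/5429503678976 ≈ 29.74%


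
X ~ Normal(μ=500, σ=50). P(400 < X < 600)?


z₁=(400-500)/50=-2.0, z₂=(600-500)/50=2.0
P = Φ(2.0) - Φ(-2.0) = 0.977250 - 0.022750 = 0.954500 ≈ 0.9545

P(400 < X < 600) ≈ 0.9545


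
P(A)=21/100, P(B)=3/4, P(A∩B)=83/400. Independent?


P(A)×P(B) = 63/400
P(A∩B) = 83/400
Not equal → NOT independent

No, not independent


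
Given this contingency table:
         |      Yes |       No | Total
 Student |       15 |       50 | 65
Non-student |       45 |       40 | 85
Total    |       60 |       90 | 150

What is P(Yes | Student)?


P(Yes | Student) = 15/(15+50) = 15/65 = 3/13

P(Yes|Student) = 3/13 ≈ 23.08%


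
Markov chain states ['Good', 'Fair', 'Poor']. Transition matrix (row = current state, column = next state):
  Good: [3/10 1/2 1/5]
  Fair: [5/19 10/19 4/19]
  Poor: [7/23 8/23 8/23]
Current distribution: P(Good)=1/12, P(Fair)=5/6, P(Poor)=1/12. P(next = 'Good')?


P(next=Good) = Σᵢ P(now=i)×P(i→Good)
= 1/12×3/10 + 5/6×5/19 + 1/12×7/23
= 1/40 + 25/114 + 7/276 = 14141/52440

P = 14141/52440 ≈ 0.2697


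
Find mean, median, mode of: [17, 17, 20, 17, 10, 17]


Sorted: [10, 17, 17, 17, 17, 20]
Mean = 98/6 = 49/3
Median = 17
Freq: {17: 4, 20: 1, 10: 1}
Mode: [17]

Mean=49/3, Median=17, Mode=17


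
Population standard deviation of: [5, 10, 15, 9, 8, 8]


Mean = 55/6
  (5-55/6)²=625/36
  (10-55/6)²=25/36
  (15-55/6)²=1225/36
  (9-55/6)²=1/36
  (8-55/6)²=49/36
  (8-55/6)²=49/36
Σ(x-μ)² = 329/6
σ² = (329/6)/6 = 329/36

σ = √(329/36) ≈ 3.0231


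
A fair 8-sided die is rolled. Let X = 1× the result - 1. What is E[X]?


E[die] = (1+8)/2 = 9/2
E[X] = 1×9/2 - 1 = 7/2

E[X] = 7/2


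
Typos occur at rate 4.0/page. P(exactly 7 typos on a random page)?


Poisson(λ=4.0): P(X=7) = e^(-λ)×λ^k/k!
= e^(-4.0) × 4.0^7 / 7!
≈ 0.01831563889 × 16384 / 5040 ≈ 0.059540

P(X=7) ≈ 0.059540 ≈ 5.95%


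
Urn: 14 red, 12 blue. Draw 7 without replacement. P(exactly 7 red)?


Hypergeometric: C(14,7)×C(12,0)/C(26,7)
= 3432×1/657800 = 3/575

P(X=7) = 3/575 ≈ 0.52%


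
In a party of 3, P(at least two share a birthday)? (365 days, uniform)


P(all different) = Π(365-i)/365 for i=0..2
= 0.991796
P(match) = 1 - 0.991796 = 0.008204

P ≈ 0.0082 ≈ 0.82%


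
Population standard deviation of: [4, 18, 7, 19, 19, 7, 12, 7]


Mean = 93/8
  (4-93/8)²=3721/64
  (18-93/8)²=2601/64
  (7-93/8)²=1369/64
  (19-93/8)²=3481/64
  (19-93/8)²=3481/64
  (7-93/8)²=1369/64
  (12-93/8)²=9/64
  (7-93/8)²=1369/64
Σ(x-μ)² = 2175/8
σ² = (2175/8)/8 = 2175/64

σ = √(2175/64) ≈ 5.8296


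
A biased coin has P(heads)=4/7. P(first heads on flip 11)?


Geometric: P(X=11) = (1-p)^(k-1)×p = (3/7)^10×4/7 = 236196/1977326743

P(X=11) = 236196/1977326743 ≈ 0.01%


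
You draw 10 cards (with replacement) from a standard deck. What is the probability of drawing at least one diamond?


P(not a diamond) = 39/52 = 3/4
P(none in 10 draws) = (3/4)^10 = 59049/1048576
P(≥1 diamond) = 1 - 59049/1048576 = 989527/1048576

P = 989527/1048576 ≈ 94.37%


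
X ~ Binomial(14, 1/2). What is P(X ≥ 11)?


P(X ≥ 11) = Σ P(X=i) for i=11..14
P(X=11) = 91/4096
P(X=12) = 91/16384
P(X=13) = 7/8192
P(X=14) = 1/16384
Sum = 235/8192

P(X ≥ 11) = 235/8192 ≈ 2.87%


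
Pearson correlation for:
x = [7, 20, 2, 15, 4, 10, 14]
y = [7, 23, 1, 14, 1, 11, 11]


n=7, Σx=72, Σy=68, Σxy=989, Σx²=990, Σy²=1018
r = (7×989 - 72×68)/√((7×990 - 72²)(7×1018 - 68²))
= 2027/√(1746×2502) = 2027/√4368492 ≈ 2027/2090.0938 ≈ 0.9698

r ≈ 0.9698


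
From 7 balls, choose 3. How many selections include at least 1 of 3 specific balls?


Complement: C(7,3) - C(4,3) = 35 - 4 = 31

31


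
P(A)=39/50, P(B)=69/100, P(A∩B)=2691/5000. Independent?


P(A)×P(B) = 2691/5000
P(A∩B) = 2691/5000
Equal ✓ → Independent

Yes, independent


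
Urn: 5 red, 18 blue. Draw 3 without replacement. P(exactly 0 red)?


Hypergeometric: C(5,0)×C(18,3)/C(23,3)
= 1×816/1771 = 816/1771

P(X=0) = 816/1771 ≈ 46.08%


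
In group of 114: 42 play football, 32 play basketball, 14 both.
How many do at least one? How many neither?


|A∪B| = 42+32-14 = 60
Neither = 114-60 = 54

At least one: 60; Neither: 54


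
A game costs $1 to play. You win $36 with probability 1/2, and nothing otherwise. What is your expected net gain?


E[gain] = (36-1)×1/2 + (-1)×1/2
= 35/2 - 1/2 = 17

Expected net gain = $17 ≈ $17.00


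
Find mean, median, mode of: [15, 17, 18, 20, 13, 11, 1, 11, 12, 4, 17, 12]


Sorted: [1, 4, 11, 11, 12, 12, 13, 15, 17, 17, 18, 20]
Mean = 151/12
Median = 25/2
Freq: {15: 1, 17: 2, 18: 1, 20: 1, 13: 1, 11: 2, 1: 1, 12: 2, 4: 1}
Mode: [11, 12, 17]

Mean=151/12, Median=25/2, Mode=[11, 12, 17]


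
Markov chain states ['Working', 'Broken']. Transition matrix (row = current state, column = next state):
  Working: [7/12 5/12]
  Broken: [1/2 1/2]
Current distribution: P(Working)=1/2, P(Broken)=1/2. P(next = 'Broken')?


P(next=Broken) = Σᵢ P(now=i)×P(i→Broken)
= 1/2×5/12 + 1/2×1/2
= 5/24 + 1/4 = 11/24

P = 11/24 ≈ 0.4583


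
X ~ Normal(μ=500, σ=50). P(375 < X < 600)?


z₁=(375-500)/50=-2.5, z₂=(600-500)/50=2.0
P = Φ(2.0) - Φ(-2.5) = 0.977250 - 0.006210 = 0.971040 ≈ 0.9710

P(375 < X < 600) ≈ 0.9710


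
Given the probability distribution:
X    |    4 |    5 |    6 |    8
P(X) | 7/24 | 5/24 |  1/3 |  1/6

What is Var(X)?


E[X] = 133/24
E[X²] = 781/24
Var(X) = E[X²] - (E[X])² = 781/24 - 17689/576 = 1055/576

Var(X) = 1055/576 ≈ 1.8316


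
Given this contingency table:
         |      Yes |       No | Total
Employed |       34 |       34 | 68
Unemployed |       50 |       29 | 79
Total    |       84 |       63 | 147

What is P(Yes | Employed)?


P(Yes | Employed) = 34/(34+34) = 34/68 = 1/2

P(Yes|Employed) = 1/2 ≈ 50.00%


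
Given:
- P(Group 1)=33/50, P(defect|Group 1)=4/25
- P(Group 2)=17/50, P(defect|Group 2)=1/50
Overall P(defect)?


P(B) = Σ P(B|Aᵢ)×P(Aᵢ)
  4/25×33/50 = 66/625
  1/50×17/50 = 17/2500
Sum = 281/2500

P(defect) = 281/2500 ≈ 11.24%


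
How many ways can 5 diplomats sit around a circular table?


Circular arrangements of 5 distinct objects: fix one position to break rotational symmetry.
(n-1)! = 4! = 24

24


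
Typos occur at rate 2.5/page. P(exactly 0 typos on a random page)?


Poisson(λ=2.5): P(X=0) = e^(-λ)×λ^k/k!
= e^(-2.5) × 2.5^0 / 0!
≈ 0.08208499862 × 1 / 1 ≈ 0.082085

P(X=0) ≈ 0.082085 ≈ 8.21%


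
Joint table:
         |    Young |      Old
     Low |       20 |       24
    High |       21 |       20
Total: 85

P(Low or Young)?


P(Low∨Young) = P(Low) + P(Young) - P(Low∧Young)
= (44 + 41 - 20)/85 = 65/85 = 13/17

P = 13/17 ≈ 76.47%


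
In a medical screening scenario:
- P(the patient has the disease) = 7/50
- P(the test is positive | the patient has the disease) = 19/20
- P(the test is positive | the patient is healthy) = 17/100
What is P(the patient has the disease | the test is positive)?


Using Bayes' theorem:
P(A|B) = P(B|A)·P(A) / P(B)

P(the test is positive) = 19/20 × 7/50 + 17/100 × 43/50
= 133/1000 + 731/5000 = 349/1250

P(the patient has the disease|the test is positive) = (133/1000) / (349/1250) = 665/1396

P(the patient has the disease|the test is positive) = 665/1396 ≈ 47.64%


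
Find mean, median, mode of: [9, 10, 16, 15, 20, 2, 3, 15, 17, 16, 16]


Sorted: [2, 3, 9, 10, 15, 15, 16, 16, 16, 17, 20]
Mean = 139/11
Median = 15
Freq: {9: 1, 10: 1, 16: 3, 15: 2, 20: 1, 2: 1, 3: 1, 17: 1}
Mode: [16]

Mean=139/11, Median=15, Mode=16


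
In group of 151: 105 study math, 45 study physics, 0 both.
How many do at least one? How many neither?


|A∪B| = 105+45-0 = 150
Neither = 151-150 = 1

At least one: 150; Neither: 1


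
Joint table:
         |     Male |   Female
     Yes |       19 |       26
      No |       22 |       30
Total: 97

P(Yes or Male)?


P(Yes∨Male) = P(Yes) + P(Male) - P(Yes∧Male)
= (45 + 41 - 19)/97 = 67/97

P = 67/97 ≈ 69.07%


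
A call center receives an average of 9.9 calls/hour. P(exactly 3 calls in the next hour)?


Poisson(λ=9.9): P(X=3) = e^(-λ)×λ^k/k!
= e^(-9.9) × 9.9^3 / 3!
≈ 5.017468206e-05 × 970.299 / 6 ≈ 0.008114

P(X=3) ≈ 0.008114 ≈ 0.81%


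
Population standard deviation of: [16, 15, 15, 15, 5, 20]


Mean = 86/6 = 43/3
  (16-43/3)²=25/9
  (15-43/3)²=4/9
  (15-43/3)²=4/9
  (15-43/3)²=4/9
  (5-43/3)²=784/9
  (20-43/3)²=289/9
Σ(x-μ)² = 370/3
σ² = (370/3)/6 = 185/9

σ = √(185/9) ≈ 4.5338


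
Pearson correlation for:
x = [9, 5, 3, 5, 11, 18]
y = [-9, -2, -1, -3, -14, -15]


n=6, Σx=51, Σy=-44, Σxy=-533, Σx²=585, Σy²=516
r = (6×(-533) - 51×(-44))/√((6×585 - 51²)(6×516 - (-44)²))
= -954/√(909×1160) = -954/√1054440 ≈ -954/1026.8593 ≈ -0.9290

r ≈ -0.9290


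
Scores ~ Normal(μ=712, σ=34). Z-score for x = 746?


z = (x - μ)/σ = (746 - 712)/34 = 1.0

z = 1.0


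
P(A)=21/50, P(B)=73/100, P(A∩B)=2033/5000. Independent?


P(A)×P(B) = 1533/5000
P(A∩B) = 2033/5000
Not equal → NOT independent

No, not independent


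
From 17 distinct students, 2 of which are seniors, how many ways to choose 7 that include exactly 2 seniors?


Choose 2 of the 2 seniors and 5 of the other 15 students:
C(2,2)×C(15,5) = 1×3003 = 3003

3003


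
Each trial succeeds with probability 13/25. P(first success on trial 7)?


Geometric: P(X=7) = (1-p)^(k-1)×p = (12/25)^6×13/25 = 38817792/6103515625

P(X=7) = 38817792/6103515625 ≈ 0.64%


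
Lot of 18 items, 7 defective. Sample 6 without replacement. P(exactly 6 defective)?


Hypergeometric: C(7,6)×C(11,0)/C(18,6)
= 7×1/18564 = 1/2652

P(X=6) = 1/2652 ≈ 0.04%


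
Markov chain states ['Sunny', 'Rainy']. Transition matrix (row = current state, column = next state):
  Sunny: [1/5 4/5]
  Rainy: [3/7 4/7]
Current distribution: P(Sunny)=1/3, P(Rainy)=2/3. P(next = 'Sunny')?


P(next=Sunny) = Σᵢ P(now=i)×P(i→Sunny)
= 1/3×1/5 + 2/3×3/7
= 1/15 + 2/7 = 37/105

P = 37/105 ≈ 0.3524


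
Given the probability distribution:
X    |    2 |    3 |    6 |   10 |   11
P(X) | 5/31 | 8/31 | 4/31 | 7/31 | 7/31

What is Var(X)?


E[X] = 205/31
E[X²] = 1783/31
Var(X) = E[X²] - (E[X])² = 1783/31 - 42025/961 = 13248/961

Var(X) = 13248/961 ≈ 13.7856


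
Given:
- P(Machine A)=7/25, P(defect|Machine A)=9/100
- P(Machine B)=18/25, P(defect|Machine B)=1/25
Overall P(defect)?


P(B) = Σ P(B|Aᵢ)×P(Aᵢ)
  9/100×7/25 = 63/2500
  1/25×18/25 = 18/625
Sum = 27/500

P(defect) = 27/500 ≈ 5.40%


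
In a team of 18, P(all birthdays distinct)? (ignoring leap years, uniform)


P(all different) = Π(365-i)/365 for i=0..17
= (365/365)×(364/365)×...×(348/365)
= 0.653089

P ≈ 0.6531 ≈ 65.31%


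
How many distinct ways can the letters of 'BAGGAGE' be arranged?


Letters: 7, freq: {'B': 1, 'A': 2, 'G': 3, 'E': 1}
7!/(1!×2!×3!×1!) = 5040/12 = 420

420


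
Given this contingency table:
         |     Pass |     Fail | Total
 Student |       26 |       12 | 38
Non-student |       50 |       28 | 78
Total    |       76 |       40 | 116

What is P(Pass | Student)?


P(Pass | Student) = 26/(26+12) = 26/38 = 13/19

P(Pass|Student) = 13/19 ≈ 68.42%


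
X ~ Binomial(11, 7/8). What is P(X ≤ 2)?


P(X ≤ 2) = Σ P(X=i) for i=0..2
P(X=0) = 1/8589934592
P(X=1) = 77/8589934592
P(X=2) = 2695/8589934592
Sum = 2773/8589934592

P(X ≤ 2) = 2773/8589934592 ≈ 0.00%


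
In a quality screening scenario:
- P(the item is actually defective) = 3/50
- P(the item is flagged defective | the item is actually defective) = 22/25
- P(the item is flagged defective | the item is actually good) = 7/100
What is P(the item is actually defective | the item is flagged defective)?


Using Bayes' theorem:
P(A|B) = P(B|A)·P(A) / P(B)

P(the item is flagged defective) = 22/25 × 3/50 + 7/100 × 47/50
= 33/625 + 329/5000 = 593/5000

P(the item is actually defective|the item is flagged defective) = (33/625) / (593/5000) = 264/593

P(the item is actually defective|the item is flagged defective) = 264/593 ≈ 44.52%


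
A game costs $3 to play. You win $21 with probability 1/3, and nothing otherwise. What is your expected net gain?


E[gain] = (21-3)×1/3 + (-3)×2/3
= 6 - 2 = 4

Expected net gain = $4 ≈ $4.00


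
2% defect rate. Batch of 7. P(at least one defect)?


P(all good) = (49/50)^7 = 678223072849/781250000000
P(≥1 defect) = 103026927151/781250000000

P = 103026927151/781250000000 ≈ 13.19%


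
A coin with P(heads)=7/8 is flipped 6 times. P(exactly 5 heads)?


Binomial: P(X=5) = C(6,5)×p^5×(1-p)^1
= 6 × 16807/32768 × 1/8 = 50421/131072

P(X=5) = 50421/131072 ≈ 38.47%


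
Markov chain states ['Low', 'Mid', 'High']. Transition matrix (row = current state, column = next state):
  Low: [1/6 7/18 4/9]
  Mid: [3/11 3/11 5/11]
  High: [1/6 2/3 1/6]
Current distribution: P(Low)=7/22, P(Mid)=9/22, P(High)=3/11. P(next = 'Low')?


P(next=Low) = Σᵢ P(now=i)×P(i→Low)
= 7/22×1/6 + 9/22×3/11 + 3/11×1/6
= 7/132 + 27/242 + 1/22 = 305/1452

P = 305/1452 ≈ 0.2101


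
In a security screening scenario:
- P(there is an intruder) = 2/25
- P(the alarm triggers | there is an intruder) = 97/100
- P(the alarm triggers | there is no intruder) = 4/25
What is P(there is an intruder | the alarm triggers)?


Using Bayes' theorem:
P(A|B) = P(B|A)·P(A) / P(B)

P(the alarm triggers) = 97/100 × 2/25 + 4/25 × 23/25
= 97/1250 + 92/625 = 281/1250

P(there is an intruder|the alarm triggers) = (97/1250) / (281/1250) = 97/281

P(there is an intruder|the alarm triggers) = 97/281 ≈ 34.52%


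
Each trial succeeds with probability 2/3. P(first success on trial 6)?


Geometric: P(X=6) = (1-p)^(k-1)×p = (1/3)^5×2/3 = 2/729

P(X=6) = 2/729 ≈ 0.27%


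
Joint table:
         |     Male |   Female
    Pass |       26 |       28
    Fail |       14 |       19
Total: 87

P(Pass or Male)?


P(Pass∨Male) = P(Pass) + P(Male) - P(Pass∧Male)
= (54 + 40 - 26)/87 = 68/87

P = 68/87 ≈ 78.16%
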